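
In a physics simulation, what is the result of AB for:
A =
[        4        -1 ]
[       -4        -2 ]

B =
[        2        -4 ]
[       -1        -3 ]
AB =
[        9       -13 ]
[       -6        22 ]

Matrix multiplication: (AB)[i][j] = sum over k of A[i][k] * B[k][j].
  (AB)[0][0] = (4)*(2) + (-1)*(-1) = 9
  (AB)[0][1] = (4)*(-4) + (-1)*(-3) = -13
  (AB)[1][0] = (-4)*(2) + (-2)*(-1) = -6
  (AB)[1][1] = (-4)*(-4) + (-2)*(-3) = 22
AB =
[        9       -13 ]
[       -6        22 ]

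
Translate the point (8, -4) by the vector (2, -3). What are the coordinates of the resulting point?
(10, -7)

Translation by (2, -3):
x' = 8 + 2 = 10
y' = -4 + -3 = -7
Homogeneous matrix: [[1, 0, 2], [0, 1, -3], [0, 0, 1]]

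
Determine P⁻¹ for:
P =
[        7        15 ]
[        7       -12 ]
det(P) = -189
P⁻¹ =
[     4/63      5/63 ]
[     1/27     -1/27 ]

For a 2×2 matrix P = [[a, b], [c, d]] with det(P) ≠ 0, P⁻¹ = (1/det(P)) * [[d, -b], [-c, a]].
det(P) = (7)*(-12) - (15)*(7) = -84 - 105 = -189.
P⁻¹ = (1/-189) * [[-12, -15], [-7, 7]].
Dividing each entry by -189 and reducing:
P⁻¹ =
[     4/63      5/63 ]
[     1/27     -1/27 ]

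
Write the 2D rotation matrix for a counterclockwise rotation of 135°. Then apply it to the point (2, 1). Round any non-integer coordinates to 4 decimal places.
R = [[-√2/2, -√2/2], [√2/2, -√2/2]]; R·(2, 1) = (-2.1213, 0.7071)

Rotation matrix formula: R(θ) = [[cos θ, -sin θ], [sin θ, cos θ]]
For θ = 135°:
cos(135°) = -√2/2
sin(135°) = √2/2
R = [[-√2/2, -√2/2], [√2/2, -√2/2]]
Apply to (2, 1): [-√2/2·2 + (-√2/2)·1, √2/2·2 + -√2/2·1] = (-2.1213, 0.7071)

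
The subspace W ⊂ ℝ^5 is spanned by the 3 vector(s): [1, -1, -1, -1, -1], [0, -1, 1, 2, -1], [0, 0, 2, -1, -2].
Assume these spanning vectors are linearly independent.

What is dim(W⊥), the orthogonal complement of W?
dim(W⊥) = 2

For any subspace W of ℝ^n, dim(W) + dim(W⊥) = n (the whole-space dimension).
Here the given 3 vectors are linearly independent, so dim(W) = 3.
Thus dim(W⊥) = n - dim(W) = 5 - 3 = 2.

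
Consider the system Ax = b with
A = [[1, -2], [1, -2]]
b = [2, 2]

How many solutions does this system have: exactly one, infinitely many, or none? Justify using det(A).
Infinitely many solutions

det(A) = (1)*(-2) - (-2)*(1) = 0, so A is singular (column 2 is -2 times column 1).
b = [2, 2] = 2 * column 1 of A, so b lies in the column space of A.
A singular matrix whose right-hand side is in its column space gives a 1-parameter family of solutions — infinitely many.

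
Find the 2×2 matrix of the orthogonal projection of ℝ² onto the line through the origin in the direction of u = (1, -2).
[[1/5, -2/5], [-2/5, 4/5]]

The orthogonal projection onto the line spanned by a nonzero vector u = (a, b) has matrix P = (u uᵀ) / (uᵀ u) = (1/(a² + b²)) · [[a², ab], [ab, b²]].
Here u = (1, -2), so a² + b² = 1 + 4 = 5.
P = (1/5) · [[1, -2], [-2, 4]] = [[1/5, -2/5], [-2/5, 4/5]].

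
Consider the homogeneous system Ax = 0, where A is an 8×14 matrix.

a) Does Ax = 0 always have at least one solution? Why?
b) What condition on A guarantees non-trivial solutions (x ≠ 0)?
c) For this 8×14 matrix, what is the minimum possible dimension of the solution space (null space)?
a) Yes, x = 0 is always a solution. b) When A has linearly dependent columns (rank < n). c) Minimum nullity = 6.

a) x = 0 satisfies A·0 = 0, so the zero vector is always a solution.
b) Non-trivial solutions exist iff the columns of A are linearly dependent, equivalently rank(A) < n (the number of columns).
c) By rank-nullity, rank(A) + nullity(A) = n = 14. Since A has only 8 rows, rank(A) ≤ 8, so nullity(A) ≥ 14 - 8 = 6.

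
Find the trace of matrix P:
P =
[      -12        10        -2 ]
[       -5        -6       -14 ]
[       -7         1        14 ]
tr(P) = -12 - 6 + 14 = -4

The trace of a square matrix is the sum of its diagonal entries.
Diagonal entries of P: P[0][0] = -12, P[1][1] = -6, P[2][2] = 14.
tr(P) = -12 - 6 + 14 = -4.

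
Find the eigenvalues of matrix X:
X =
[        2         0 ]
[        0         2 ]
λ = 2, 2

Solve det(X - λI) = 0. For a 2×2 matrix the characteristic equation is λ² - (trace)λ + det = 0.
trace(X) = a + d = 2 + 2 = 4.
det(X) = a*d - b*c = (2)*(2) - (0)*(0) = 4 - 0 = 4.
Characteristic equation: λ² - (4)λ + (4) = 0.
Discriminant = (4)² - 4*(4) = 16 - 16 = 0.
λ = (4 ± √0) / 2 = (4 ± 0) / 2 = 2, 2.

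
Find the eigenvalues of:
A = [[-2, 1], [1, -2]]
λ = -3, -1

Solve det(A - λI) = 0. For a 2×2 matrix this is λ² - (trace)λ + det = 0.
trace(A) = -2 - 2 = -4.
det(A) = (-2)*(-2) - (1)*(1) = 4 - 1 = 3.
Characteristic equation: λ² - (-4)λ + (3) = 0.
Discriminant: (-4)² - 4*(3) = 16 - 12 = 4.
Roots: λ = (-4 ± √4) / 2 = -3, -1.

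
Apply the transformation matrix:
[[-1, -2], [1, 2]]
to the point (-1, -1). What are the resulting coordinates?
(3, -3)

Matrix multiplication:
[[-1, -2], [1, 2]] × [-1, -1]ᵀ
= [-1×-1 + -2×-1, 1×-1 + 2×-1]ᵀ
= [3.0000, -3.0000]ᵀ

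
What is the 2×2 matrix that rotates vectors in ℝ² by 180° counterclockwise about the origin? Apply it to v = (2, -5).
R = [[-1, 0], [0, -1]]; R·v = (-2, 5)

A counterclockwise rotation by angle θ in ℝ² has matrix R(θ) = [[cos θ, -sin θ], [sin θ, cos θ]].
For θ = 180°: cos θ = -1, sin θ = 0.
R(180°) = [[-1, 0], [0, -1]].
R·v = [-1·2 + (0)·-5, 0·2 + -1·-5] = (-2, 5).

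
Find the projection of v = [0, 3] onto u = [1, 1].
[3/2, 3/2]

The projection of v onto u is proj_u(v) = ((v·u) / (u·u)) · u.
v·u = (0)*(1) + (3)*(1) = 3.
u·u = (1)*(1) + (1)*(1) = 2.
coefficient = 3 / 2 = 3/2.
proj_u(v) = 3/2 · [1, 1] = [3/2, 3/2].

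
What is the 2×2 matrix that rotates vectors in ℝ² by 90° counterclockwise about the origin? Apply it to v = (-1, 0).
R = [[0, -1], [1, 0]]; R·v = (0, -1)

A counterclockwise rotation by angle θ in ℝ² has matrix R(θ) = [[cos θ, -sin θ], [sin θ, cos θ]].
For θ = 90°: cos θ = 0, sin θ = 1.
R(90°) = [[0, -1], [1, 0]].
R·v = [0·-1 + (-1)·0, 1·-1 + 0·0] = (0, -1).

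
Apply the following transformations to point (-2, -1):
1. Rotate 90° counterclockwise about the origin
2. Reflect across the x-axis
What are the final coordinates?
(1, 2)

Step 1: Rotate 90° → (1, -2)
Step 2: Reflect across the x-axis → (1, 2)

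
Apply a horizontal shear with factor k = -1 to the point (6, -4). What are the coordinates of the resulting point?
(10, -4)

Shear matrix for horizontal shear with factor k = -1:
[[1, -1], [0, 1]]
Result: (6, -4) → (10, -4)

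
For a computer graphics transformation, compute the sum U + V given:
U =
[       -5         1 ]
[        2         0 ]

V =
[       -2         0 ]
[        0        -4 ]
U + V =
[       -7         1 ]
[        2        -4 ]

Matrix addition is elementwise: (U+V)[i][j] = U[i][j] + V[i][j].
  (U+V)[0][0] = (-5) + (-2) = -7
  (U+V)[0][1] = (1) + (0) = 1
  (U+V)[1][0] = (2) + (0) = 2
  (U+V)[1][1] = (0) + (-4) = -4
U + V =
[       -7         1 ]
[        2        -4 ]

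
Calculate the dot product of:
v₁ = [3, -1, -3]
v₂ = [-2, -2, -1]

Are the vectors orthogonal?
-1, No

The dot product is the sum of products of corresponding components.
v₁·v₂ = (3)*(-2) + (-1)*(-2) + (-3)*(-1) = -6 + 2 + 3 = -1.
Two vectors are orthogonal iff their dot product is 0; here the dot product is -1, so the vectors are not orthogonal.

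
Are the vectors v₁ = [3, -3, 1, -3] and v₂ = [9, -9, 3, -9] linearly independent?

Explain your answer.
No, linearly dependent (v₂ = 3·v₁)

Check whether there is a scalar k with v₂ = k·v₁.
Comparing components, k = 3 satisfies 3·[3, -3, 1, -3] = [9, -9, 3, -9].
Since v₂ is a scalar multiple of v₁, the two vectors are linearly dependent.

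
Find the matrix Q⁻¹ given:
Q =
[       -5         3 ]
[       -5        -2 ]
det(Q) = 25
Q⁻¹ =
[    -2/25     -3/25 ]
[      1/5      -1/5 ]

For a 2×2 matrix Q = [[a, b], [c, d]] with det(Q) ≠ 0, Q⁻¹ = (1/det(Q)) * [[d, -b], [-c, a]].
det(Q) = (-5)*(-2) - (3)*(-5) = 10 + 15 = 25.
Q⁻¹ = (1/25) * [[-2, -3], [5, -5]].
Dividing each entry by 25 and reducing:
Q⁻¹ =
[    -2/25     -3/25 ]
[      1/5      -1/5 ]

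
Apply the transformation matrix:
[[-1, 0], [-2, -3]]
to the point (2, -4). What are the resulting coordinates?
(-2, 8)

Matrix multiplication:
[[-1, 0], [-2, -3]] × [2, -4]ᵀ
= [-1×2 + 0×-4, -2×2 + -3×-4]ᵀ
= [-2.0000, 8.0000]ᵀ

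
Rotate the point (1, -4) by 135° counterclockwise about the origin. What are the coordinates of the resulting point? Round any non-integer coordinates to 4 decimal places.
(2.1213, 3.5355)

Rotation matrix R(θ) = [[cos θ, -sin θ], [sin θ, cos θ]]; for θ = 135°:
R = [[-√2/2, -√2/2], [√2/2, -√2/2]]
Result: R × [1, -4]ᵀ = [-√2/2·1 + (-√2/2)·-4, √2/2·1 + (-√2/2)·-4]ᵀ = (2.1213, 3.5355)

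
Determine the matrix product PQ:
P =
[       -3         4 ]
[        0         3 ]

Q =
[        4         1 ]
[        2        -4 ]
PQ =
[       -4       -19 ]
[        6       -12 ]

Matrix multiplication: (PQ)[i][j] = sum over k of P[i][k] * Q[k][j].
  (PQ)[0][0] = (-3)*(4) + (4)*(2) = -4
  (PQ)[0][1] = (-3)*(1) + (4)*(-4) = -19
  (PQ)[1][0] = (0)*(4) + (3)*(2) = 6
  (PQ)[1][1] = (0)*(1) + (3)*(-4) = -12
PQ =
[       -4       -19 ]
[        6       -12 ]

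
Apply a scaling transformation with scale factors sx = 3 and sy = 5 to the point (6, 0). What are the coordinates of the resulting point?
(18, 0)

Scaling matrix:
[[3, 0], [0, 5]]
Result: (6 × 3, 0 × 5) = (18, 0)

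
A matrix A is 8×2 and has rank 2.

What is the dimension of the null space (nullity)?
0

The rank-nullity theorem for an m×n matrix states:
rank(A) + nullity(A) = n (the number of columns).
Here n = 2 and rank(A) = 2, so nullity(A) = 2 - 2 = 0.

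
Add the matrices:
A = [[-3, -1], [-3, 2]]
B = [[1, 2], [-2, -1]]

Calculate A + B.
[[-2, 1], [-5, 1]]

Add corresponding elements:
(-3)+(1)=-2
(-1)+(2)=1
(-3)+(-2)=-5
(2)+(-1)=1
A + B = [[-2, 1], [-5, 1]]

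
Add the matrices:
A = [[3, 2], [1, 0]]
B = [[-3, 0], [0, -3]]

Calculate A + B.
[[0, 2], [1, -3]]

Add corresponding elements:
(3)+(-3)=0
(2)+(0)=2
(1)+(0)=1
(0)+(-3)=-3
A + B = [[0, 2], [1, -3]]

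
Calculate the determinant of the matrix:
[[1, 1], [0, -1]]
-1

For a 2×2 matrix [[a, b], [c, d]], det = ad - bc
det = (1)(-1) - (1)(0) = -1 - 0 = -1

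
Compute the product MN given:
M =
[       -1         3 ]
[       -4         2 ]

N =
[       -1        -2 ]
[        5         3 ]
MN =
[       16        11 ]
[       14        14 ]

Matrix multiplication: (MN)[i][j] = sum over k of M[i][k] * N[k][j].
  (MN)[0][0] = (-1)*(-1) + (3)*(5) = 16
  (MN)[0][1] = (-1)*(-2) + (3)*(3) = 11
  (MN)[1][0] = (-4)*(-1) + (2)*(5) = 14
  (MN)[1][1] = (-4)*(-2) + (2)*(3) = 14
MN =
[       16        11 ]
[       14        14 ]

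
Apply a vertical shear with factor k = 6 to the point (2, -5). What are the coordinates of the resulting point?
(2, 7)

Shear matrix for vertical shear with factor k = 6:
[[1, 0], [6, 1]]
Result: (2, -5) → (2, 7)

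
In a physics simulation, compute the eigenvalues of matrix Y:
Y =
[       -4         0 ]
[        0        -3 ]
λ = -4, -3

Solve det(Y - λI) = 0. For a 2×2 matrix the characteristic equation is λ² - (trace)λ + det = 0.
trace(Y) = a + d = -4 - 3 = -7.
det(Y) = a*d - b*c = (-4)*(-3) - (0)*(0) = 12 - 0 = 12.
Characteristic equation: λ² - (-7)λ + (12) = 0.
Discriminant = (-7)² - 4*(12) = 49 - 48 = 1.
λ = (-7 ± √1) / 2 = (-7 ± 1) / 2 = -4, -3.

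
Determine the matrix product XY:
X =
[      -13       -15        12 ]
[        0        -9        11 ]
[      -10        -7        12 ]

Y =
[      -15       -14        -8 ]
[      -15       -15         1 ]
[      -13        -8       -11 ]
XY =
[      264       311       -43 ]
[       -8        47      -130 ]
[       99       149       -59 ]

Matrix multiplication: (XY)[i][j] = sum over k of X[i][k] * Y[k][j].
  (XY)[0][0] = (-13)*(-15) + (-15)*(-15) + (12)*(-13) = 264
  (XY)[0][1] = (-13)*(-14) + (-15)*(-15) + (12)*(-8) = 311
  (XY)[0][2] = (-13)*(-8) + (-15)*(1) + (12)*(-11) = -43
  (XY)[1][0] = (0)*(-15) + (-9)*(-15) + (11)*(-13) = -8
  (XY)[1][1] = (0)*(-14) + (-9)*(-15) + (11)*(-8) = 47
  (XY)[1][2] = (0)*(-8) + (-9)*(1) + (11)*(-11) = -130
  (XY)[2][0] = (-10)*(-15) + (-7)*(-15) + (12)*(-13) = 99
  (XY)[2][1] = (-10)*(-14) + (-7)*(-15) + (12)*(-8) = 149
  (XY)[2][2] = (-10)*(-8) + (-7)*(1) + (12)*(-11) = -59
XY =
[      264       311       -43 ]
[       -8        47      -130 ]
[       99       149       -59 ]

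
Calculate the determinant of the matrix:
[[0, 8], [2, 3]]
-16

For a 2×2 matrix [[a, b], [c, d]], det = ad - bc
det = (0)(3) - (8)(2) = 0 - 16 = -16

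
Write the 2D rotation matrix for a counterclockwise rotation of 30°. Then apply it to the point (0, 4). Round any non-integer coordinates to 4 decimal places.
R = [[√3/2, -1/2], [1/2, √3/2]]; R·(0, 4) = (-2.0000, 3.4641)

Rotation matrix formula: R(θ) = [[cos θ, -sin θ], [sin θ, cos θ]]
For θ = 30°:
cos(30°) = √3/2
sin(30°) = 1/2
R = [[√3/2, -1/2], [1/2, √3/2]]
Apply to (0, 4): [√3/2·0 + (-1/2)·4, 1/2·0 + √3/2·4] = (-2.0000, 3.4641)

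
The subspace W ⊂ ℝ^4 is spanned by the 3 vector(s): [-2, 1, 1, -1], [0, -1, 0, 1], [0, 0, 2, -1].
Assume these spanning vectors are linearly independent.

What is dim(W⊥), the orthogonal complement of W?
dim(W⊥) = 1

For any subspace W of ℝ^n, dim(W) + dim(W⊥) = n (the whole-space dimension).
Here the given 3 vectors are linearly independent, so dim(W) = 3.
Thus dim(W⊥) = n - dim(W) = 4 - 3 = 1.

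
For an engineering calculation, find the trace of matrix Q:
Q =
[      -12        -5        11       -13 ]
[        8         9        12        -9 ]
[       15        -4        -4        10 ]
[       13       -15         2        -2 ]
tr(Q) = -12 + 9 - 4 - 2 = -9

The trace of a square matrix is the sum of its diagonal entries.
Diagonal entries of Q: Q[0][0] = -12, Q[1][1] = 9, Q[2][2] = -4, Q[3][3] = -2.
tr(Q) = -12 + 9 - 4 - 2 = -9.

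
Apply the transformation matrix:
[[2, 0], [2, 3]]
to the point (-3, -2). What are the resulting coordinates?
(-6, -12)

Matrix multiplication:
[[2, 0], [2, 3]] × [-3, -2]ᵀ
= [2×-3 + 0×-2, 2×-3 + 3×-2]ᵀ
= [-6.0000, -12.0000]ᵀ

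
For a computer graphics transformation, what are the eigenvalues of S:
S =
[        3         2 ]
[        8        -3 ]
λ = -5, 5

Solve det(S - λI) = 0. For a 2×2 matrix the characteristic equation is λ² - (trace)λ + det = 0.
trace(S) = a + d = 3 - 3 = 0.
det(S) = a*d - b*c = (3)*(-3) - (2)*(8) = -9 - 16 = -25.
Characteristic equation: λ² - (0)λ + (-25) = 0.
Discriminant = (0)² - 4*(-25) = 0 + 100 = 100.
λ = (0 ± √100) / 2 = (0 ± 10) / 2 = -5, 5.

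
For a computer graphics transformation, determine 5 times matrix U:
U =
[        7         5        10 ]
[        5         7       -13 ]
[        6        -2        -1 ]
5U =
[       35        25        50 ]
[       25        35       -65 ]
[       30       -10        -5 ]

Scalar multiplication is elementwise: (5U)[i][j] = 5 * U[i][j].
  (5U)[0][0] = 5 * (7) = 35
  (5U)[0][1] = 5 * (5) = 25
  (5U)[0][2] = 5 * (10) = 50
  (5U)[1][0] = 5 * (5) = 25
  (5U)[1][1] = 5 * (7) = 35
  (5U)[1][2] = 5 * (-13) = -65
  (5U)[2][0] = 5 * (6) = 30
  (5U)[2][1] = 5 * (-2) = -10
  (5U)[2][2] = 5 * (-1) = -5
5U =
[       35        25        50 ]
[       25        35       -65 ]
[       30       -10        -5 ]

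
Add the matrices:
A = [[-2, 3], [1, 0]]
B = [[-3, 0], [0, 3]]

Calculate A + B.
[[-5, 3], [1, 3]]

Add corresponding elements:
(-2)+(-3)=-5
(3)+(0)=3
(1)+(0)=1
(0)+(3)=3
A + B = [[-5, 3], [1, 3]]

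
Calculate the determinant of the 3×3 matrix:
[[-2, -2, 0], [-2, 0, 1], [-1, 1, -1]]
8

Expansion along first row:
det = -2·det([[0,1],[1,-1]]) - -2·det([[-2,1],[-1,-1]]) + 0·det([[-2,0],[-1,1]])
    = -2·(0·-1 - 1·1) - -2·(-2·-1 - 1·-1) + 0·(-2·1 - 0·-1)
    = -2·-1 - -2·3 + 0·-2
    = 2 + 6 + 0 = 8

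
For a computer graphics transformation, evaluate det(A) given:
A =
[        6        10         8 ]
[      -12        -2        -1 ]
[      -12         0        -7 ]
det(A) = -828

Expand along row 0 (cofactor expansion): det(A) = a*(e*i - f*h) - b*(d*i - f*g) + c*(d*h - e*g), where the 3×3 is [[a, b, c], [d, e, f], [g, h, i]].
Minor M_00 = (-2)*(-7) - (-1)*(0) = 14 - 0 = 14.
Minor M_01 = (-12)*(-7) - (-1)*(-12) = 84 - 12 = 72.
Minor M_02 = (-12)*(0) - (-2)*(-12) = 0 - 24 = -24.
det(A) = (6)*(14) - (10)*(72) + (8)*(-24) = 84 - 720 - 192 = -828.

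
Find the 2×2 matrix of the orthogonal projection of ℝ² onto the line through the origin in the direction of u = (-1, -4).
[[1/17, 4/17], [4/17, 16/17]]

The orthogonal projection onto the line spanned by a nonzero vector u = (a, b) has matrix P = (u uᵀ) / (uᵀ u) = (1/(a² + b²)) · [[a², ab], [ab, b²]].
Here u = (-1, -4), so a² + b² = 1 + 16 = 17.
P = (1/17) · [[1, 4], [4, 16]] = [[1/17, 4/17], [4/17, 16/17]].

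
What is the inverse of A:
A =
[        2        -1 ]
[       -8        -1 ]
det(A) = -10
A⁻¹ =
[     1/10     -1/10 ]
[     -4/5      -1/5 ]

For a 2×2 matrix A = [[a, b], [c, d]] with det(A) ≠ 0, A⁻¹ = (1/det(A)) * [[d, -b], [-c, a]].
det(A) = (2)*(-1) - (-1)*(-8) = -2 - 8 = -10.
A⁻¹ = (1/-10) * [[-1, 1], [8, 2]].
Dividing each entry by -10 and reducing:
A⁻¹ =
[     1/10     -1/10 ]
[     -4/5      -1/5 ]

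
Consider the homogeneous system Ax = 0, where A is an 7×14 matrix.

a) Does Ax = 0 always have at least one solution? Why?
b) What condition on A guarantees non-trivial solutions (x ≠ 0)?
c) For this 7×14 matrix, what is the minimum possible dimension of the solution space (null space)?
a) Yes, x = 0 is always a solution. b) When A has linearly dependent columns (rank < n). c) Minimum nullity = 7.

a) x = 0 satisfies A·0 = 0, so the zero vector is always a solution.
b) Non-trivial solutions exist iff the columns of A are linearly dependent, equivalently rank(A) < n (the number of columns).
c) By rank-nullity, rank(A) + nullity(A) = n = 14. Since A has only 7 rows, rank(A) ≤ 7, so nullity(A) ≥ 14 - 7 = 7.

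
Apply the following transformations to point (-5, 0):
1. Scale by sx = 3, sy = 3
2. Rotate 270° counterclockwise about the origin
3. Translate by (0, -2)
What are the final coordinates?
(0, 13)

Step 1: Scale → (-15, 0)
Step 2: Rotate 270° → (0, 15)
Step 3: Translate → (0, 13)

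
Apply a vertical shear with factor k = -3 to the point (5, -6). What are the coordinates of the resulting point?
(5, -21)

Shear matrix for vertical shear with factor k = -3:
[[1, 0], [-3, 1]]
Result: (5, -6) → (5, -21)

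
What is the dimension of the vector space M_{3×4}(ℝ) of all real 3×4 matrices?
Dimension = 12

A real 3×4 matrix is determined by its 3·4 = 12 independent entries.
A standard basis is {E_ij : 1 ≤ i ≤ 3, 1 ≤ j ≤ 4}, where E_ij has a 1 in position (i, j) and 0 elsewhere — there are 12 such matrices, and they are linearly independent and span M_{3×4}(ℝ).
Therefore dim(M_{3×4}(ℝ)) = 12.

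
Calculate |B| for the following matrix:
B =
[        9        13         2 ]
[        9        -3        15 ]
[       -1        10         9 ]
det(B) = -2667

Expand along row 0 (cofactor expansion): det(B) = a*(e*i - f*h) - b*(d*i - f*g) + c*(d*h - e*g), where the 3×3 is [[a, b, c], [d, e, f], [g, h, i]].
Minor M_00 = (-3)*(9) - (15)*(10) = -27 - 150 = -177.
Minor M_01 = (9)*(9) - (15)*(-1) = 81 + 15 = 96.
Minor M_02 = (9)*(10) - (-3)*(-1) = 90 - 3 = 87.
det(B) = (9)*(-177) - (13)*(96) + (2)*(87) = -1593 - 1248 + 174 = -2667.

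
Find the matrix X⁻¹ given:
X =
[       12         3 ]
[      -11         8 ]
det(X) = 129
X⁻¹ =
[    8/129     -1/43 ]
[   11/129      4/43 ]

For a 2×2 matrix X = [[a, b], [c, d]] with det(X) ≠ 0, X⁻¹ = (1/det(X)) * [[d, -b], [-c, a]].
det(X) = (12)*(8) - (3)*(-11) = 96 + 33 = 129.
X⁻¹ = (1/129) * [[8, -3], [11, 12]].
Dividing each entry by 129 and reducing:
X⁻¹ =
[    8/129     -1/43 ]
[   11/129      4/43 ]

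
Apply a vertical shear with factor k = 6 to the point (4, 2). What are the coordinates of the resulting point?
(4, 26)

Shear matrix for vertical shear with factor k = 6:
[[1, 0], [6, 1]]
Result: (4, 2) → (4, 26)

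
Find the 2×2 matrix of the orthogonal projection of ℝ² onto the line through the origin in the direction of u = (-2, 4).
[[1/5, -2/5], [-2/5, 4/5]]

The orthogonal projection onto the line spanned by a nonzero vector u = (a, b) has matrix P = (u uᵀ) / (uᵀ u) = (1/(a² + b²)) · [[a², ab], [ab, b²]].
Here u = (-2, 4), so a² + b² = 4 + 16 = 20.
P = (1/20) · [[4, -8], [-8, 16]] = [[1/5, -2/5], [-2/5, 4/5]].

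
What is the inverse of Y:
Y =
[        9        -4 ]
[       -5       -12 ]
det(Y) = -128
Y⁻¹ =
[     3/32     -1/32 ]
[   -5/128    -9/128 ]

For a 2×2 matrix Y = [[a, b], [c, d]] with det(Y) ≠ 0, Y⁻¹ = (1/det(Y)) * [[d, -b], [-c, a]].
det(Y) = (9)*(-12) - (-4)*(-5) = -108 - 20 = -128.
Y⁻¹ = (1/-128) * [[-12, 4], [5, 9]].
Dividing each entry by -128 and reducing:
Y⁻¹ =
[     3/32     -1/32 ]
[   -5/128    -9/128 ]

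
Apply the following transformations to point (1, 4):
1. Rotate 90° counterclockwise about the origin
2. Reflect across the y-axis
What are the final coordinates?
(4, 1)

Step 1: Rotate 90° → (-4, 1)
Step 2: Reflect across the y-axis → (4, 1)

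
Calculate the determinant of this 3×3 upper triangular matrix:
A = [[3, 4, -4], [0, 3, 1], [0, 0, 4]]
36

The determinant of a triangular matrix is the product of its diagonal entries (the off-diagonal entries above the diagonal do not affect it).
det(A) = (3) * (3) * (4) = 36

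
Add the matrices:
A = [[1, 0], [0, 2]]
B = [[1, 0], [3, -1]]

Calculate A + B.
[[2, 0], [3, 1]]

Add corresponding elements:
(1)+(1)=2
(0)+(0)=0
(0)+(3)=3
(2)+(-1)=1
A + B = [[2, 0], [3, 1]]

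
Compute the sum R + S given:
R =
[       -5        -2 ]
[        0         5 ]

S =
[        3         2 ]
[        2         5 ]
R + S =
[       -2         0 ]
[        2        10 ]

Matrix addition is elementwise: (R+S)[i][j] = R[i][j] + S[i][j].
  (R+S)[0][0] = (-5) + (3) = -2
  (R+S)[0][1] = (-2) + (2) = 0
  (R+S)[1][0] = (0) + (2) = 2
  (R+S)[1][1] = (5) + (5) = 10
R + S =
[       -2         0 ]
[        2        10 ]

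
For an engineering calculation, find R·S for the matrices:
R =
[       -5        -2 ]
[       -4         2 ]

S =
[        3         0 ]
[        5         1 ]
RS =
[      -25        -2 ]
[       -2         2 ]

Matrix multiplication: (RS)[i][j] = sum over k of R[i][k] * S[k][j].
  (RS)[0][0] = (-5)*(3) + (-2)*(5) = -25
  (RS)[0][1] = (-5)*(0) + (-2)*(1) = -2
  (RS)[1][0] = (-4)*(3) + (2)*(5) = -2
  (RS)[1][1] = (-4)*(0) + (2)*(1) = 2
RS =
[      -25        -2 ]
[       -2         2 ]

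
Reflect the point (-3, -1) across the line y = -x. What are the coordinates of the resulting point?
(1, 3)

Reflection across line y = -x: (-3, -1) → (1, 3)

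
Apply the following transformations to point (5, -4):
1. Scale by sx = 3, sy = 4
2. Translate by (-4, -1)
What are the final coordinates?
(11, -17)

Step 1: Scale (5, -4) by (sx, sy) = (3, 4) → (15, -16)
Step 2: Translate by (-4, -1) → (11, -17)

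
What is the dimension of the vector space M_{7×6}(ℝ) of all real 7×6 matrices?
Dimension = 42

A real 7×6 matrix is determined by its 7·6 = 42 independent entries.
A standard basis is {E_ij : 1 ≤ i ≤ 7, 1 ≤ j ≤ 6}, where E_ij has a 1 in position (i, j) and 0 elsewhere — there are 42 such matrices, and they are linearly independent and span M_{7×6}(ℝ).
Therefore dim(M_{7×6}(ℝ)) = 42.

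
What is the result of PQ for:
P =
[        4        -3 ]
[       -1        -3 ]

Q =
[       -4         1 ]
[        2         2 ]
PQ =
[      -22        -2 ]
[       -2        -7 ]

Matrix multiplication: (PQ)[i][j] = sum over k of P[i][k] * Q[k][j].
  (PQ)[0][0] = (4)*(-4) + (-3)*(2) = -22
  (PQ)[0][1] = (4)*(1) + (-3)*(2) = -2
  (PQ)[1][0] = (-1)*(-4) + (-3)*(2) = -2
  (PQ)[1][1] = (-1)*(1) + (-3)*(2) = -7
PQ =
[      -22        -2 ]
[       -2        -7 ]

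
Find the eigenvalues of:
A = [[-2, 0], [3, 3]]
λ = -2, 3

Solve det(A - λI) = 0. For a 2×2 matrix this is λ² - (trace)λ + det = 0.
trace(A) = -2 + 3 = 1.
det(A) = (-2)*(3) - (0)*(3) = -6 - 0 = -6.
Characteristic equation: λ² - (1)λ + (-6) = 0.
Discriminant: (1)² - 4*(-6) = 1 + 24 = 25.
Roots: λ = (1 ± √25) / 2 = -2, 3.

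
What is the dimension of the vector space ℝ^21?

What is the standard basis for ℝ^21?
Dimension = 21; standard basis = {e_1, e_2, e_3, …, e_21}

ℝ^21 is the space of 21-tuples of real numbers; its dimension is 21.
The standard basis consists of 21 vectors: e_1, e_2, e_3, …, e_21, where e_i is the vector with 1 in position i and 0 elsewhere.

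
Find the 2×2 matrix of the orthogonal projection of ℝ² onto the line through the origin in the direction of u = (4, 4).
[[1/2, 1/2], [1/2, 1/2]]

The orthogonal projection onto the line spanned by a nonzero vector u = (a, b) has matrix P = (u uᵀ) / (uᵀ u) = (1/(a² + b²)) · [[a², ab], [ab, b²]].
Here u = (4, 4), so a² + b² = 16 + 16 = 32.
P = (1/32) · [[16, 16], [16, 16]] = [[1/2, 1/2], [1/2, 1/2]].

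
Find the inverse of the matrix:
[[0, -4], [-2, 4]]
[[-1/2, -1/2], [-1/4, 0]]

For [[a,b],[c,d]], inverse = (1/det)·[[d,-b],[-c,a]]
det = 0·4 - -4·-2 = -8
Inverse = (1/-8)·[[4, 4], [2, 0]]
        = [[-1/2, -1/2], [-1/4, 0]]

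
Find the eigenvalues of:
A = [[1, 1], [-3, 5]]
λ = 2, 4

Solve det(A - λI) = 0. For a 2×2 matrix this is λ² - (trace)λ + det = 0.
trace(A) = 1 + 5 = 6.
det(A) = (1)*(5) - (1)*(-3) = 5 + 3 = 8.
Characteristic equation: λ² - (6)λ + (8) = 0.
Discriminant: (6)² - 4*(8) = 36 - 32 = 4.
Roots: λ = (6 ± √4) / 2 = 2, 4.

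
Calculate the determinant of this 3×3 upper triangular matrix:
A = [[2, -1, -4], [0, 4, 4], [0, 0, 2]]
16

The determinant of a triangular matrix is the product of its diagonal entries (the off-diagonal entries above the diagonal do not affect it).
det(A) = (2) * (4) * (2) = 16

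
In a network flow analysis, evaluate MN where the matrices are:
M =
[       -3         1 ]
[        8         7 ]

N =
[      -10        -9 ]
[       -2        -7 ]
MN =
[       28        20 ]
[      -94      -121 ]

Matrix multiplication: (MN)[i][j] = sum over k of M[i][k] * N[k][j].
  (MN)[0][0] = (-3)*(-10) + (1)*(-2) = 28
  (MN)[0][1] = (-3)*(-9) + (1)*(-7) = 20
  (MN)[1][0] = (8)*(-10) + (7)*(-2) = -94
  (MN)[1][1] = (8)*(-9) + (7)*(-7) = -121
MN =
[       28        20 ]
[      -94      -121 ]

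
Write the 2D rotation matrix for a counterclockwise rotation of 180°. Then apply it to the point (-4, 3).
R = [[-1, 0], [0, -1]]; R·(-4, 3) = (4, -3)

Rotation matrix formula: R(θ) = [[cos θ, -sin θ], [sin θ, cos θ]]
For θ = 180°:
cos(180°) = -1
sin(180°) = 0
R = [[-1, 0], [0, -1]]
Apply to (-4, 3): [-1·-4 + (0)·3, 0·-4 + -1·3] = (4, -3)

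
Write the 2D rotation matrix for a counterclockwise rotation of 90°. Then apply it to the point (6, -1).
R = [[0, -1], [1, 0]]; R·(6, -1) = (1, 6)

Rotation matrix formula: R(θ) = [[cos θ, -sin θ], [sin θ, cos θ]]
For θ = 90°:
cos(90°) = 0
sin(90°) = 1
R = [[0, -1], [1, 0]]
Apply to (6, -1): [0·6 + (-1)·-1, 1·6 + 0·-1] = (1, 6)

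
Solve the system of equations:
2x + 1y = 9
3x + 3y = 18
x = 3, y = 3

Use elimination (row reduction):
Equation 1: 2x + 1y = 9.
Equation 2: 3x + 3y = 18.
Multiply Eq1 by 3 and Eq2 by 2: 6x + 3y = 27;  6x + 6y = 36.
Subtract: (3)y = 9, so y = 3.
Back-substitute into Eq1: 2x + 1*(3) = 9, so x = 3.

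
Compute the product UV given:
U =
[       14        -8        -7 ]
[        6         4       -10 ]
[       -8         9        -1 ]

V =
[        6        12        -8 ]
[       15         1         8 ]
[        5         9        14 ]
UV =
[      -71        97      -274 ]
[       46       -14      -156 ]
[       82       -96       122 ]

Matrix multiplication: (UV)[i][j] = sum over k of U[i][k] * V[k][j].
  (UV)[0][0] = (14)*(6) + (-8)*(15) + (-7)*(5) = -71
  (UV)[0][1] = (14)*(12) + (-8)*(1) + (-7)*(9) = 97
  (UV)[0][2] = (14)*(-8) + (-8)*(8) + (-7)*(14) = -274
  (UV)[1][0] = (6)*(6) + (4)*(15) + (-10)*(5) = 46
  (UV)[1][1] = (6)*(12) + (4)*(1) + (-10)*(9) = -14
  (UV)[1][2] = (6)*(-8) + (4)*(8) + (-10)*(14) = -156
  (UV)[2][0] = (-8)*(6) + (9)*(15) + (-1)*(5) = 82
  (UV)[2][1] = (-8)*(12) + (9)*(1) + (-1)*(9) = -96
  (UV)[2][2] = (-8)*(-8) + (9)*(8) + (-1)*(14) = 122
UV =
[      -71        97      -274 ]
[       46       -14      -156 ]
[       82       -96       122 ]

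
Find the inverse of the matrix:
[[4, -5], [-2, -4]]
[[2/13, -5/26], [-1/13, -2/13]]

For [[a,b],[c,d]], inverse = (1/det)·[[d,-b],[-c,a]]
det = 4·-4 - -5·-2 = -26
Inverse = (1/-26)·[[-4, 5], [2, 4]]
        = [[2/13, -5/26], [-1/13, -2/13]]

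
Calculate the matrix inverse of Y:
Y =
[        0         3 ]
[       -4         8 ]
det(Y) = 12
Y⁻¹ =
[      2/3      -1/4 ]
[      1/3         0 ]

For a 2×2 matrix Y = [[a, b], [c, d]] with det(Y) ≠ 0, Y⁻¹ = (1/det(Y)) * [[d, -b], [-c, a]].
det(Y) = (0)*(8) - (3)*(-4) = 0 + 12 = 12.
Y⁻¹ = (1/12) * [[8, -3], [4, 0]].
Dividing each entry by 12 and reducing:
Y⁻¹ =
[      2/3      -1/4 ]
[      1/3         0 ]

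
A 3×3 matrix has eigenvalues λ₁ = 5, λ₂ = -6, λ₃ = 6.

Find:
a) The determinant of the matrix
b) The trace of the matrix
det = -180, trace = 5

Two standard eigenvalue identities:
- det(A) equals the product of the eigenvalues (counted with multiplicity).
- trace(A) equals the sum of the eigenvalues.
det(A) = (5)*(-6)*(6) = -180.
trace(A) = 5 - 6 + 6 = 5.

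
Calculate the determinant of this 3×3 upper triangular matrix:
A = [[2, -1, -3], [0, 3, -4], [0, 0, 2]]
12

The determinant of a triangular matrix is the product of its diagonal entries (the off-diagonal entries above the diagonal do not affect it).
det(A) = (2) * (3) * (2) = 12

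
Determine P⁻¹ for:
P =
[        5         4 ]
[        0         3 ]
det(P) = 15
P⁻¹ =
[      1/5     -4/15 ]
[        0       1/3 ]

For a 2×2 matrix P = [[a, b], [c, d]] with det(P) ≠ 0, P⁻¹ = (1/det(P)) * [[d, -b], [-c, a]].
det(P) = (5)*(3) - (4)*(0) = 15 - 0 = 15.
P⁻¹ = (1/15) * [[3, -4], [0, 5]].
Dividing each entry by 15 and reducing:
P⁻¹ =
[      1/5     -4/15 ]
[        0       1/3 ]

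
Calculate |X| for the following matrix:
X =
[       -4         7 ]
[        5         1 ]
det(X) = -39

For a 2×2 matrix [[a, b], [c, d]], det = a*d - b*c.
det(X) = (-4)*(1) - (7)*(5) = -4 - 35 = -39.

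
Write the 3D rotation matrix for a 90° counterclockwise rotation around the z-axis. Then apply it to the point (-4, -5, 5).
R = [[0, -1, 0], [1, 0, 0], [0, 0, 1]]; R·(-4, -5, 5) = (5, -4, 5)

Rotation matrix for 90° around z-axis:
cos(90°) = 0, sin(90°) = 1
R = [[0, -1, 0], [1, 0, 0], [0, 0, 1]]
Apply to (-4, -5, 5): R·[-4, -5, 5]ᵀ = (5, -4, 5)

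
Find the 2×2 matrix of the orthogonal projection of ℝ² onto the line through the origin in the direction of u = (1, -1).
[[1/2, -1/2], [-1/2, 1/2]]

The orthogonal projection onto the line spanned by a nonzero vector u = (a, b) has matrix P = (u uᵀ) / (uᵀ u) = (1/(a² + b²)) · [[a², ab], [ab, b²]].
Here u = (1, -1), so a² + b² = 1 + 1 = 2.
P = (1/2) · [[1, -1], [-1, 1]] = [[1/2, -1/2], [-1/2, 1/2]].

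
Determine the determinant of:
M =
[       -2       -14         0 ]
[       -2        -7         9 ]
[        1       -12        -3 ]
det(M) = -300

Expand along row 0 (cofactor expansion): det(M) = a*(e*i - f*h) - b*(d*i - f*g) + c*(d*h - e*g), where the 3×3 is [[a, b, c], [d, e, f], [g, h, i]].
Minor M_00 = (-7)*(-3) - (9)*(-12) = 21 + 108 = 129.
Minor M_01 = (-2)*(-3) - (9)*(1) = 6 - 9 = -3.
Minor M_02 = (-2)*(-12) - (-7)*(1) = 24 + 7 = 31.
det(M) = (-2)*(129) - (-14)*(-3) + (0)*(31) = -258 - 42 + 0 = -300.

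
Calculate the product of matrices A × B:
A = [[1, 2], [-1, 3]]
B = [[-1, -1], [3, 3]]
[[5, 5], [10, 10]]

Matrix multiplication:
C[0][0] = 1×-1 + 2×3 = 5
C[0][1] = 1×-1 + 2×3 = 5
C[1][0] = -1×-1 + 3×3 = 10
C[1][1] = -1×-1 + 3×3 = 10
Result: [[5, 5], [10, 10]]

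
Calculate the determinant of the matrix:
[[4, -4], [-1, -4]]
-20

For a 2×2 matrix [[a, b], [c, d]], det = ad - bc
det = (4)(-4) - (-4)(-1) = -16 - 4 = -20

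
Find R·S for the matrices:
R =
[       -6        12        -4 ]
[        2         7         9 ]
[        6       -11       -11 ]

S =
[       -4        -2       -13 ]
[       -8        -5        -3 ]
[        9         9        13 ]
RS =
[     -108       -84       -10 ]
[       17        42        70 ]
[      -35       -56      -188 ]

Matrix multiplication: (RS)[i][j] = sum over k of R[i][k] * S[k][j].
  (RS)[0][0] = (-6)*(-4) + (12)*(-8) + (-4)*(9) = -108
  (RS)[0][1] = (-6)*(-2) + (12)*(-5) + (-4)*(9) = -84
  (RS)[0][2] = (-6)*(-13) + (12)*(-3) + (-4)*(13) = -10
  (RS)[1][0] = (2)*(-4) + (7)*(-8) + (9)*(9) = 17
  (RS)[1][1] = (2)*(-2) + (7)*(-5) + (9)*(9) = 42
  (RS)[1][2] = (2)*(-13) + (7)*(-3) + (9)*(13) = 70
  (RS)[2][0] = (6)*(-4) + (-11)*(-8) + (-11)*(9) = -35
  (RS)[2][1] = (6)*(-2) + (-11)*(-5) + (-11)*(9) = -56
  (RS)[2][2] = (6)*(-13) + (-11)*(-3) + (-11)*(13) = -188
RS =
[     -108       -84       -10 ]
[       17        42        70 ]
[      -35       -56      -188 ]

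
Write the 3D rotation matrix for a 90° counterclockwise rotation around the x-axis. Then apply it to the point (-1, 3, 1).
R = [[1, 0, 0], [0, 0, -1], [0, 1, 0]]; R·(-1, 3, 1) = (-1, -1, 3)

Rotation matrix for 90° around x-axis:
cos(90°) = 0, sin(90°) = 1
R = [[1, 0, 0], [0, 0, -1], [0, 1, 0]]
Apply to (-1, 3, 1): R·[-1, 3, 1]ᵀ = (-1, -1, 3)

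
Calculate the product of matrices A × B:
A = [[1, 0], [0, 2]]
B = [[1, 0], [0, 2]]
[[1, 0], [0, 4]]

Matrix multiplication:
C[0][0] = 1×1 + 0×0 = 1
C[0][1] = 1×0 + 0×2 = 0
C[1][0] = 0×1 + 2×0 = 0
C[1][1] = 0×0 + 2×2 = 4
Result: [[1, 0], [0, 4]]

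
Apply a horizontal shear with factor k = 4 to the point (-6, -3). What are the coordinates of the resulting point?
(-18, -3)

Shear matrix for horizontal shear with factor k = 4:
[[1, 4], [0, 1]]
Result: (-6, -3) → (-18, -3)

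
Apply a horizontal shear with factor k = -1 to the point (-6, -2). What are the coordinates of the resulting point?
(-4, -2)

Shear matrix for horizontal shear with factor k = -1:
[[1, -1], [0, 1]]
Result: (-6, -2) → (-4, -2)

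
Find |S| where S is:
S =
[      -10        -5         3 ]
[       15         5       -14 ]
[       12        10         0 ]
det(S) = -290

Expand along row 0 (cofactor expansion): det(S) = a*(e*i - f*h) - b*(d*i - f*g) + c*(d*h - e*g), where the 3×3 is [[a, b, c], [d, e, f], [g, h, i]].
Minor M_00 = (5)*(0) - (-14)*(10) = 0 + 140 = 140.
Minor M_01 = (15)*(0) - (-14)*(12) = 0 + 168 = 168.
Minor M_02 = (15)*(10) - (5)*(12) = 150 - 60 = 90.
det(S) = (-10)*(140) - (-5)*(168) + (3)*(90) = -1400 + 840 + 270 = -290.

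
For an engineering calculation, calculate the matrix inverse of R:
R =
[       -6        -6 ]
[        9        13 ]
det(R) = -24
R⁻¹ =
[   -13/24      -1/4 ]
[      3/8       1/4 ]

For a 2×2 matrix R = [[a, b], [c, d]] with det(R) ≠ 0, R⁻¹ = (1/det(R)) * [[d, -b], [-c, a]].
det(R) = (-6)*(13) - (-6)*(9) = -78 + 54 = -24.
R⁻¹ = (1/-24) * [[13, 6], [-9, -6]].
Dividing each entry by -24 and reducing:
R⁻¹ =
[   -13/24      -1/4 ]
[      3/8       1/4 ]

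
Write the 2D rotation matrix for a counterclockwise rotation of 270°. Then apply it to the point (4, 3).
R = [[0, 1], [-1, 0]]; R·(4, 3) = (3, -4)

Rotation matrix formula: R(θ) = [[cos θ, -sin θ], [sin θ, cos θ]]
For θ = 270°:
cos(270°) = 0
sin(270°) = -1
R = [[0, 1], [-1, 0]]
Apply to (4, 3): [0·4 + (1)·3, -1·4 + 0·3] = (3, -4)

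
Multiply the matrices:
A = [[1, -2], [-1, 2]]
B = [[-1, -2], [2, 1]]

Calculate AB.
[[-5, -4], [5, 4]]

Each entry (i,j) of AB = sum over k of A[i][k]*B[k][j].
(AB)[0][0] = (1)*(-1) + (-2)*(2) = -5
(AB)[0][1] = (1)*(-2) + (-2)*(1) = -4
(AB)[1][0] = (-1)*(-1) + (2)*(2) = 5
(AB)[1][1] = (-1)*(-2) + (2)*(1) = 4
AB = [[-5, -4], [5, 4]]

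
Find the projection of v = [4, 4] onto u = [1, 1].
[4, 4]

The projection of v onto u is proj_u(v) = ((v·u) / (u·u)) · u.
v·u = (4)*(1) + (4)*(1) = 8.
u·u = (1)*(1) + (1)*(1) = 2.
coefficient = 8 / 2 = 4.
proj_u(v) = 4 · [1, 1] = [4, 4].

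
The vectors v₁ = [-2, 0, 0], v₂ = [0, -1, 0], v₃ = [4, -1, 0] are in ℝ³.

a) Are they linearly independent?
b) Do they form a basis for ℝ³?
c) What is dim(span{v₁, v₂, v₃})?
Not independent, not a basis, dim(span) = 2

Check whether v₃ can be written as a linear combination of v₁ and v₂.
v₃ = (-2)·v₁ + (1)·v₂ = [4, -1, 0], so the three vectors are linearly dependent.
Thus they do not form a basis for ℝ³, and dim(span{v₁, v₂, v₃}) = 2 (spanned by v₁ and v₂).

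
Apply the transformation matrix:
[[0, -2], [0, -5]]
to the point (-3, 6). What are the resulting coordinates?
(-12, -30)

Matrix multiplication:
[[0, -2], [0, -5]] × [-3, 6]ᵀ
= [0×-3 + -2×6, 0×-3 + -5×6]ᵀ
= [-12.0000, -30.0000]ᵀ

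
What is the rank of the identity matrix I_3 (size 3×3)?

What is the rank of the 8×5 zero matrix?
rank(I_3) = 3, rank(0) = 0

The identity I_3 has 3 columns that are the standard basis vectors e_1, …, e_3. These are linearly independent, so all 3 columns are pivots and rank(I_3) = 3.
The 8×5 zero matrix has every entry zero, so every row is the zero row and there are no pivots; rank(0) = 0.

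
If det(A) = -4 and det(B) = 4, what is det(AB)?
-16

Use the multiplicative property of determinants: det(AB) = det(A)*det(B).
det(AB) = (-4)*(4) = -16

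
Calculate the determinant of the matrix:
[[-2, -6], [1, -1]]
8

For a 2×2 matrix [[a, b], [c, d]], det = ad - bc
det = (-2)(-1) - (-6)(1) = 2 - -6 = 8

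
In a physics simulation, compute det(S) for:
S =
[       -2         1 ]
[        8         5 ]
det(S) = -18

For a 2×2 matrix [[a, b], [c, d]], det = a*d - b*c.
det(S) = (-2)*(5) - (1)*(8) = -10 - 8 = -18.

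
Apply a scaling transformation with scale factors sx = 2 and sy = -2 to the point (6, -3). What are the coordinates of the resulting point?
(12, 6)

Scaling matrix:
[[2, 0], [0, -2]]
Result: (6 × 2, -3 × -2) = (12, 6)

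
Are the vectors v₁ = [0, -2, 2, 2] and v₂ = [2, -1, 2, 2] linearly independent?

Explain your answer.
Yes, linearly independent

Two vectors are linearly dependent iff one is a scalar multiple of the other.
No single scalar k satisfies v₂ = k·v₁ (the ratios of corresponding entries disagree), so v₁ and v₂ are linearly independent.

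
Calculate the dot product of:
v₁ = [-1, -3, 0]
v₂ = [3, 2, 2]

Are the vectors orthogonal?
-9, No

The dot product is the sum of products of corresponding components.
v₁·v₂ = (-1)*(3) + (-3)*(2) + (0)*(2) = -3 - 6 + 0 = -9.
Two vectors are orthogonal iff their dot product is 0; here the dot product is -9, so the vectors are not orthogonal.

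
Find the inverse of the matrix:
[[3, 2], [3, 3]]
[[1, -2/3], [-1, 1]]

For [[a,b],[c,d]], inverse = (1/det)·[[d,-b],[-c,a]]
det = 3·3 - 2·3 = 3
Inverse = (1/3)·[[3, -2], [-3, 3]]
        = [[1, -2/3], [-1, 1]]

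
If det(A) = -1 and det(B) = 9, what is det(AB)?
-9

Use the multiplicative property of determinants: det(AB) = det(A)*det(B).
det(AB) = (-1)*(9) = -9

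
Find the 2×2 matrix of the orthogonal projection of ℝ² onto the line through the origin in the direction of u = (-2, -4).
[[1/5, 2/5], [2/5, 4/5]]

The orthogonal projection onto the line spanned by a nonzero vector u = (a, b) has matrix P = (u uᵀ) / (uᵀ u) = (1/(a² + b²)) · [[a², ab], [ab, b²]].
Here u = (-2, -4), so a² + b² = 4 + 16 = 20.
P = (1/20) · [[4, 8], [8, 16]] = [[1/5, 2/5], [2/5, 4/5]].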